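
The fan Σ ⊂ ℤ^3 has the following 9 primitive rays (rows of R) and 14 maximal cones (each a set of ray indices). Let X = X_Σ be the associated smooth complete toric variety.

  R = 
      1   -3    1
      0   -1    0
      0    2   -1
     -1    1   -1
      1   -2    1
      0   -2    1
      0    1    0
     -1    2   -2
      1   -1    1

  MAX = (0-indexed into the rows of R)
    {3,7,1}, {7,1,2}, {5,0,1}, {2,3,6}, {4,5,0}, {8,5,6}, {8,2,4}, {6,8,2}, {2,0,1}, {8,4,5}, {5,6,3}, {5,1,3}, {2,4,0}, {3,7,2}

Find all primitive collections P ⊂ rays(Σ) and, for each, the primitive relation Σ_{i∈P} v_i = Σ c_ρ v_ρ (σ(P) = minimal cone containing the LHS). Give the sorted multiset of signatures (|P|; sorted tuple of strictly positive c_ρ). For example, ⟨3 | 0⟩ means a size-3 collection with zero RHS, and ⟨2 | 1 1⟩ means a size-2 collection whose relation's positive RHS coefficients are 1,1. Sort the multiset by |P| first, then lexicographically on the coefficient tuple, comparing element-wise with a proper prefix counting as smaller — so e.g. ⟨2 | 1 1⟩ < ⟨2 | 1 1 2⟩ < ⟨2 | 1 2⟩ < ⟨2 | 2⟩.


|primitive collections| = 16. Relations:

  P = {1,6}:  v_{1} + v_{6} = 0  ⇒ sig = ⟨2 | 0⟩
  P = {2,5}:  v_{2} + v_{5} = 0  ⇒ sig = ⟨2 | 0⟩
  P = {3,8}:  v_{3} + v_{8} = 0  ⇒ sig = ⟨2 | 0⟩
  P = {0,6}:  v_{0} + v_{6} = v_{4}  ⇒ sig = ⟨2 | 1⟩
  P = {1,4}:  v_{1} + v_{4} = v_{0}  ⇒ sig = ⟨2 | 1⟩
  P = {1,8}:  v_{1} + v_{8} = v_{4}  ⇒ sig = ⟨2 | 1⟩
  P = {3,4}:  v_{3} + v_{4} = v_{1}  ⇒ sig = ⟨2 | 1⟩
  P = {4,6}:  v_{4} + v_{6} = v_{8}  ⇒ sig = ⟨2 | 1⟩
  P = {5,7}:  v_{5} + v_{7} = v_{1} + v_{3}  ⇒ sig = ⟨2 | 1 1⟩
  P = {6,7}:  v_{6} + v_{7} = v_{2} + v_{3}  ⇒ sig = ⟨2 | 1 1⟩
  P = {7,8}:  v_{7} + v_{8} = v_{1} + v_{2}  ⇒ sig = ⟨2 | 1 1⟩
  P = {4,7}:  v_{4} + v_{7} = 2·v_{1} + v_{2}  ⇒ sig = ⟨2 | 1 2⟩
  P = {0,7}:  v_{0} + v_{7} = 3·v_{1} + v_{2}  ⇒ sig = ⟨2 | 1 3⟩
  P = {0,3}:  v_{0} + v_{3} = 2·v_{1}  ⇒ sig = ⟨2 | 2⟩
  P = {0,8}:  v_{0} + v_{8} = 2·v_{4}  ⇒ sig = ⟨2 | 2⟩
  P = {1,2,3}:  v_{1} + v_{2} + v_{3} = v_{7}  ⇒ sig = ⟨3 | 1⟩

Signatures (|P|; sorted positive RHS coefficients), sorted:
    ⟨2 | 0⟩
    ⟨2 | 0⟩
    ⟨2 | 0⟩
    ⟨2 | 1⟩
    ⟨2 | 1⟩
    ⟨2 | 1⟩
    ⟨2 | 1⟩
    ⟨2 | 1⟩
    ⟨2 | 1 1⟩
    ⟨2 | 1 1⟩
    ⟨2 | 1 1⟩
    ⟨2 | 1 2⟩
    ⟨2 | 1 3⟩
    ⟨2 | 2⟩
    ⟨2 | 2⟩
    ⟨3 | 1⟩


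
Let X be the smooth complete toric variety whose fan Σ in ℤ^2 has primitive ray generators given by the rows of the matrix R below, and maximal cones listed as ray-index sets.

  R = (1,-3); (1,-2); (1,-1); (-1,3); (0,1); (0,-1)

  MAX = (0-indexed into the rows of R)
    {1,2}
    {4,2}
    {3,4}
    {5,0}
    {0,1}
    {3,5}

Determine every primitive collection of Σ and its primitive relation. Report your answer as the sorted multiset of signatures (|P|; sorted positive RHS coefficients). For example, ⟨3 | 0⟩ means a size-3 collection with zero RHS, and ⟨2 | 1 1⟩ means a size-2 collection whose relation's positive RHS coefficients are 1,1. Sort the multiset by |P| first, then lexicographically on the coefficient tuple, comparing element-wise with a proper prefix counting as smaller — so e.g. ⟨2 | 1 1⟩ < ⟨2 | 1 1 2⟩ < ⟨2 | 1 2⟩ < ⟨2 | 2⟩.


9 collections generate NE(X_Σ); each relation:

  • {0,3}:  v_{0} + v_{3} = 0  ⟹  sig = ⟨2 | 0⟩
  • {4,5}:  v_{4} + v_{5} = 0  ⟹  sig = ⟨2 | 0⟩
  • {0,4}:  v_{0} + v_{4} = v_{1}  ⟹  sig = ⟨2 | 1⟩
  • {1,3}:  v_{1} + v_{3} = v_{4}  ⟹  sig = ⟨2 | 1⟩
  • {1,4}:  v_{1} + v_{4} = v_{2}  ⟹  sig = ⟨2 | 1⟩
  • {1,5}:  v_{1} + v_{5} = v_{0}  ⟹  sig = ⟨2 | 1⟩
  • {2,5}:  v_{2} + v_{5} = v_{1}  ⟹  sig = ⟨2 | 1⟩
  • {0,2}:  v_{0} + v_{2} = 2·v_{1}  ⟹  sig = ⟨2 | 2⟩
  • {2,3}:  v_{2} + v_{3} = 2·v_{4}  ⟹  sig = ⟨2 | 2⟩

Signatures (|P|; sorted positive RHS coefficients), sorted:
{ ⟨2 | 0⟩ ×2,  ⟨2 | 1⟩ ×5,  ⟨2 | 2⟩ ×2 }


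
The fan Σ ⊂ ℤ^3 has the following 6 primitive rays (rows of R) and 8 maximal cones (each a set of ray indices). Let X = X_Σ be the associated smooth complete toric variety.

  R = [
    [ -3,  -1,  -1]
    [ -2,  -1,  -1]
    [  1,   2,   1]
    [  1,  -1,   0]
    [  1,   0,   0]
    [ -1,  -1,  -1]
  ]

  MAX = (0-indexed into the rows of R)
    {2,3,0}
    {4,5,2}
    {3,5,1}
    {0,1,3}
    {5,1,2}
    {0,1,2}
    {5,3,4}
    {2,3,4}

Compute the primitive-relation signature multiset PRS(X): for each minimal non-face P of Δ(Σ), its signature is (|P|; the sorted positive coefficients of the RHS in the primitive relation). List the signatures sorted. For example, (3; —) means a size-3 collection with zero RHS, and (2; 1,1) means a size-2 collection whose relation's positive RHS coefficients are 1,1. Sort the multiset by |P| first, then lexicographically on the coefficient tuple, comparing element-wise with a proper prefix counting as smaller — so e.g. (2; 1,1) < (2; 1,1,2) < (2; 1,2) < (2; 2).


Minimal non-faces — 5 found among 6 rays, 8 max cones:

  P = {0,4}:  v_{0} + v_{4} = v_{1}  ⟹  sig = (2; 1)
  P = {1,4}:  v_{1} + v_{4} = v_{5}  ⟹  sig = (2; 1)
  P = {0,5}:  v_{0} + v_{5} = 2·v_{1}  ⟹  sig = (2; 2)
  P = {1,2,3}:  v_{1} + v_{2} + v_{3} = 0  ⟹  sig = (3; —)
  P = {2,3,5}:  v_{2} + v_{3} + v_{5} = v_{4}  ⟹  sig = (3; 1)

Signatures (|P|; sorted positive RHS coefficients), sorted:
    (2; 1)
    (2; 1)
    (2; 2)
    (3; —)
    (3; 1)


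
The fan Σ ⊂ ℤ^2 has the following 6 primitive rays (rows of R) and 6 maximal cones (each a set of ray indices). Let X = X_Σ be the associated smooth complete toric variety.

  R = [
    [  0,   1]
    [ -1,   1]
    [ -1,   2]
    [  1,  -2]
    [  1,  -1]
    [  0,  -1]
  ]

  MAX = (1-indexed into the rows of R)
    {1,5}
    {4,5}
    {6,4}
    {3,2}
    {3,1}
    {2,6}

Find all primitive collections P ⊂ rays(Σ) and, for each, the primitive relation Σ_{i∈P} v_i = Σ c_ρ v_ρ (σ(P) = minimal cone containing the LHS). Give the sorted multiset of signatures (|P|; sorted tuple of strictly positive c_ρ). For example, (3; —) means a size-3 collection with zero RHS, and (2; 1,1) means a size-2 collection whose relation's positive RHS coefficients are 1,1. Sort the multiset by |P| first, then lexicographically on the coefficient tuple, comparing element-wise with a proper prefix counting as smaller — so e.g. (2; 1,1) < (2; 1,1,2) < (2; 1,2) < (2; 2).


The 9 primitive collections of Σ (r=6, n=2):

  P={1,6}:  v_{1} + v_{6} = 0  ⇒ sig = (2; —)
  P={2,5}:  v_{2} + v_{5} = 0  ⇒ sig = (2; —)
  P={3,4}:  v_{3} + v_{4} = 0  ⇒ sig = (2; —)
  P={1,2}:  v_{1} + v_{2} = v_{3}  ⇒ sig = (2; 1)
  P={1,4}:  v_{1} + v_{4} = v_{5}  ⇒ sig = (2; 1)
  P={2,4}:  v_{2} + v_{4} = v_{6}  ⇒ sig = (2; 1)
  P={3,5}:  v_{3} + v_{5} = v_{1}  ⇒ sig = (2; 1)
  P={3,6}:  v_{3} + v_{6} = v_{2}  ⇒ sig = (2; 1)
  P={5,6}:  v_{5} + v_{6} = v_{4}  ⇒ sig = (2; 1)

Hence PRS(X_Σ) =
[(2; —), (2; —), (2; —), (2; 1), (2; 1), (2; 1), (2; 1), (2; 1), (2; 1)]


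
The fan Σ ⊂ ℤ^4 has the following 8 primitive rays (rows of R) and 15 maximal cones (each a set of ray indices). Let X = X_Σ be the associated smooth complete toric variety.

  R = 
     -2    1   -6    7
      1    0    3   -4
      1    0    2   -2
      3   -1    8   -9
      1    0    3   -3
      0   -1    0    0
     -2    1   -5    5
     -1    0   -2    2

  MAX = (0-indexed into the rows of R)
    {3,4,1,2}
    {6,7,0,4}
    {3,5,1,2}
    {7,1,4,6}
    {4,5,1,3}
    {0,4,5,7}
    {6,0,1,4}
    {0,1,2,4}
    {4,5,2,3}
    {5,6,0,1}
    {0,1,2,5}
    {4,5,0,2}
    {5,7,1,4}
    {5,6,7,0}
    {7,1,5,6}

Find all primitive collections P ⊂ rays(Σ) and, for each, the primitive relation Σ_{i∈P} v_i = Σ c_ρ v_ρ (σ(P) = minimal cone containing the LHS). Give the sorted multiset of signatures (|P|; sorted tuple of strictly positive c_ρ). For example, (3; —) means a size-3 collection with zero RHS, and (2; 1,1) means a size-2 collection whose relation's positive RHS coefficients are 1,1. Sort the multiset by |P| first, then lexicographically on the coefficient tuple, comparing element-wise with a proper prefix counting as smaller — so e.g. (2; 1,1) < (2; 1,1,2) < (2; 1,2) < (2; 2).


9 collections generate NE(X_Σ); each relation:

  • {2,7}:  v_{2} + v_{7} = 0  →  sig = (2; —)
  • {0,3}:  v_{0} + v_{3} = v_{2}  →  sig = (2; 1)
  • {3,6}:  v_{3} + v_{6} = v_{1}  →  sig = (2; 1)
  • {2,6}:  v_{2} + v_{6} = v_{0} + v_{1}  →  sig = (2; 1,1)
  • {3,7}:  v_{3} + v_{7} = v_{1} + v_{4} + v_{5}  →  sig = (2; 1,1,1)
  • {0,1,7}:  v_{0} + v_{1} + v_{7} = v_{6}  →  sig = (3; 1)
  • {4,5,6}:  v_{4} + v_{5} + v_{6} = v_{7}  →  sig = (3; 1)
  • {0,1,4,5}:  v_{0} + v_{1} + v_{4} + v_{5} = 0  →  sig = (4; —)
  • {1,2,4,5}:  v_{1} + v_{2} + v_{4} + v_{5} = v_{3}  →  sig = (4; 1)

Hence PRS(X_Σ) =
{ (2; —),  (2; 1) ×2,  (2; 1,1),  (2; 1,1,1),  (3; 1) ×2,  (4; —),  (4; 1) }


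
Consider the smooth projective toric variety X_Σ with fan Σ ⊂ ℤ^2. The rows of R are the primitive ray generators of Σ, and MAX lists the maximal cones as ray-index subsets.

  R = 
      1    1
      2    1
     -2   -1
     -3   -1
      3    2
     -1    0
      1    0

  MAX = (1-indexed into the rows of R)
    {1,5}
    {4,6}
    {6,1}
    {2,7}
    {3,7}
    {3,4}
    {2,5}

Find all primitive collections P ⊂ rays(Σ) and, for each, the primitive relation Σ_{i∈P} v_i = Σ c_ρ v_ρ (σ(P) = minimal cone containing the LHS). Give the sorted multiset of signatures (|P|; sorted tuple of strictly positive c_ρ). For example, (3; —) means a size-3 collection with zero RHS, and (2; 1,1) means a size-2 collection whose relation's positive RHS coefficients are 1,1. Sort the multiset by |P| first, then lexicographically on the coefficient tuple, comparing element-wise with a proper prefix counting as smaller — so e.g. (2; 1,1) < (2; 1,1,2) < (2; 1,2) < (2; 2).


Primitive collections (14):

  P={2,3}:  v_{2} + v_{3} = 0  ⟹  sig = (2; —)
  P={6,7}:  v_{6} + v_{7} = 0  ⟹  sig = (2; —)
  P={1,2}:  v_{1} + v_{2} = v_{5}  ⟹  sig = (2; 1)
  P={1,3}:  v_{1} + v_{3} = v_{6}  ⟹  sig = (2; 1)
  P={1,7}:  v_{1} + v_{7} = v_{2}  ⟹  sig = (2; 1)
  P={2,4}:  v_{2} + v_{4} = v_{6}  ⟹  sig = (2; 1)
  P={2,6}:  v_{2} + v_{6} = v_{1}  ⟹  sig = (2; 1)
  P={3,5}:  v_{3} + v_{5} = v_{1}  ⟹  sig = (2; 1)
  P={3,6}:  v_{3} + v_{6} = v_{4}  ⟹  sig = (2; 1)
  P={4,7}:  v_{4} + v_{7} = v_{3}  ⟹  sig = (2; 1)
  P={4,5}:  v_{4} + v_{5} = v_{1} + v_{6}  ⟹  sig = (2; 1,1)
  P={1,4}:  v_{1} + v_{4} = 2·v_{6}  ⟹  sig = (2; 2)
  P={5,6}:  v_{5} + v_{6} = 2·v_{1}  ⟹  sig = (2; 2)
  P={5,7}:  v_{5} + v_{7} = 2·v_{2}  ⟹  sig = (2; 2)

Hence PRS(X_Σ) =
    |P|=2: 14 collections, coeffs (), (), (1), (1), (1), (1), (1), (1), (1), (1), (1,1), (2), (2), (2)


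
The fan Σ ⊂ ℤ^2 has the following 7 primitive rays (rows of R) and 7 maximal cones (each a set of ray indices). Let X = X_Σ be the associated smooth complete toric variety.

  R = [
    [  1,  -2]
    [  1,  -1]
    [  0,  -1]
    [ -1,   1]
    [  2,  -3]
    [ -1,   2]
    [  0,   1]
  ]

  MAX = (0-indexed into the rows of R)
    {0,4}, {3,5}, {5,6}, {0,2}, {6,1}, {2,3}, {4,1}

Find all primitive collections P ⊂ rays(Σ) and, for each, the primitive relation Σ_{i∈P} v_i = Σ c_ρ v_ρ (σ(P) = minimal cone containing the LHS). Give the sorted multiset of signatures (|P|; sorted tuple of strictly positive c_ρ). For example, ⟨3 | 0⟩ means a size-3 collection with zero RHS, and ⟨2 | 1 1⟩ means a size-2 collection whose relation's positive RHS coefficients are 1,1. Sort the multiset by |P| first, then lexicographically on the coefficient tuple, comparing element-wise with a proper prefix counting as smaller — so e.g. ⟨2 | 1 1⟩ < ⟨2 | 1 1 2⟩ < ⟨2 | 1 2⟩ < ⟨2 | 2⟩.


14 minimal non-faces of Δ(Σ) (on 7 rays):

  {0,5}:  v_{0} + v_{5} = 0 ; sig = ⟨2 | 0⟩
  {1,3}:  v_{1} + v_{3} = 0 ; sig = ⟨2 | 0⟩
  {2,6}:  v_{2} + v_{6} = 0 ; sig = ⟨2 | 0⟩
  {0,1}:  v_{0} + v_{1} = v_{4} ; sig = ⟨2 | 1⟩
  {0,3}:  v_{0} + v_{3} = v_{2} ; sig = ⟨2 | 1⟩
  {0,6}:  v_{0} + v_{6} = v_{1} ; sig = ⟨2 | 1⟩
  {1,2}:  v_{1} + v_{2} = v_{0} ; sig = ⟨2 | 1⟩
  {1,5}:  v_{1} + v_{5} = v_{6} ; sig = ⟨2 | 1⟩
  {2,5}:  v_{2} + v_{5} = v_{3} ; sig = ⟨2 | 1⟩
  {3,4}:  v_{3} + v_{4} = v_{0} ; sig = ⟨2 | 1⟩
  {3,6}:  v_{3} + v_{6} = v_{5} ; sig = ⟨2 | 1⟩
  {4,5}:  v_{4} + v_{5} = v_{1} ; sig = ⟨2 | 1⟩
  {2,4}:  v_{2} + v_{4} = 2·v_{0} ; sig = ⟨2 | 2⟩
  {4,6}:  v_{4} + v_{6} = 2·v_{1} ; sig = ⟨2 | 2⟩

Sorted signature multiset PRS(X):
{ ⟨2 | 0⟩ ×3,  ⟨2 | 1⟩ ×9,  ⟨2 | 2⟩ ×2 }


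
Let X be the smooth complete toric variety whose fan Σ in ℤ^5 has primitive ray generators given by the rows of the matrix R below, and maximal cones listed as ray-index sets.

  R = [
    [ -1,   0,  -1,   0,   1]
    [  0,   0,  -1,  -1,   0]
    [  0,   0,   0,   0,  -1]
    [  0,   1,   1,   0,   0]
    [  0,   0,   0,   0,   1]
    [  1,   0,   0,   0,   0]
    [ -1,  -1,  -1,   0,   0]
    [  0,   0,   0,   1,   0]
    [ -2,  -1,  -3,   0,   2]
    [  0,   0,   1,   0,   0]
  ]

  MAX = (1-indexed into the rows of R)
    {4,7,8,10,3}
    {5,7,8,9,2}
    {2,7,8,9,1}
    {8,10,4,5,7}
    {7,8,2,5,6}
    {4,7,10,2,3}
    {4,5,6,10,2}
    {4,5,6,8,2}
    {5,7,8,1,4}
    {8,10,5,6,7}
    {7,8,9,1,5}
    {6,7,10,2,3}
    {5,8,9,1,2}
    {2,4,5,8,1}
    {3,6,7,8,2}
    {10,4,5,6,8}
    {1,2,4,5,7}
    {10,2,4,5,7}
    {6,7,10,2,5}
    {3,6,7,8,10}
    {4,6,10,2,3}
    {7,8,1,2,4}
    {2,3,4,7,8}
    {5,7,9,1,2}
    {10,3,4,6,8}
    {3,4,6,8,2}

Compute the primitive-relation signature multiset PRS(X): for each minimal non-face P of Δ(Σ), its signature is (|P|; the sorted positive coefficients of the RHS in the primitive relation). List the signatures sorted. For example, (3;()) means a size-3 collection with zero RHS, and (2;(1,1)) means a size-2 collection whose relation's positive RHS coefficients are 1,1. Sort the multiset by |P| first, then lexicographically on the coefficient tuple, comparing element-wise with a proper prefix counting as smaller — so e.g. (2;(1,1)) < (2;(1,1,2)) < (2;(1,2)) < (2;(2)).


The 12 primitive collections of Σ (r=10, n=5):

  P = {3,5}:  v_{3} + v_{5} = 0  so sig = (2;())
  P = {1,6}:  v_{1} + v_{6} = v_{2} + v_{5} + v_{8}  so sig = (2;(1,1,1))
  P = {1,10}:  v_{1} + v_{10} = v_{4} + v_{5} + v_{7}  so sig = (2;(1,1,1))
  P = {9,10}:  v_{9} + v_{10} = v_{1} + v_{5} + v_{7}  so sig = (2;(1,1,1))
  P = {1,3}:  v_{1} + v_{3} = v_{2} + v_{4} + v_{7} + v_{8}  so sig = (2;(1,1,1,1))
  P = {3,9}:  v_{3} + v_{9} = v_{1} + v_{2} + v_{7} + v_{8}  so sig = (2;(1,1,1,1))
  P = {6,9}:  v_{6} + v_{9} = 2·v_{2} + 2·v_{5} + v_{7} + 2·v_{8}  so sig = (2;(1,2,2,2))
  P = {4,9}:  v_{4} + v_{9} = 2·v_{1}  so sig = (2;(2))
  P = {2,8,10}:  v_{2} + v_{8} + v_{10} = 0  so sig = (3;())
  P = {4,6,7}:  v_{4} + v_{6} + v_{7} = 0  so sig = (3;())
  P = {1,2,5,7,8}:  v_{1} + v_{2} + v_{5} + v_{7} + v_{8} = v_{9}  so sig = (5;(1))
  P = {2,4,5,7,8}:  v_{2} + v_{4} + v_{5} + v_{7} + v_{8} = v_{1}  so sig = (5;(1))

Sorted signature multiset PRS(X):
    (2;())
    (2;(1,1,1))
    (2;(1,1,1))
    (2;(1,1,1))
    (2;(1,1,1,1))
    (2;(1,1,1,1))
    (2;(1,2,2,2))
    (2;(2))
    (3;())
    (3;())
    (5;(1))
    (5;(1))


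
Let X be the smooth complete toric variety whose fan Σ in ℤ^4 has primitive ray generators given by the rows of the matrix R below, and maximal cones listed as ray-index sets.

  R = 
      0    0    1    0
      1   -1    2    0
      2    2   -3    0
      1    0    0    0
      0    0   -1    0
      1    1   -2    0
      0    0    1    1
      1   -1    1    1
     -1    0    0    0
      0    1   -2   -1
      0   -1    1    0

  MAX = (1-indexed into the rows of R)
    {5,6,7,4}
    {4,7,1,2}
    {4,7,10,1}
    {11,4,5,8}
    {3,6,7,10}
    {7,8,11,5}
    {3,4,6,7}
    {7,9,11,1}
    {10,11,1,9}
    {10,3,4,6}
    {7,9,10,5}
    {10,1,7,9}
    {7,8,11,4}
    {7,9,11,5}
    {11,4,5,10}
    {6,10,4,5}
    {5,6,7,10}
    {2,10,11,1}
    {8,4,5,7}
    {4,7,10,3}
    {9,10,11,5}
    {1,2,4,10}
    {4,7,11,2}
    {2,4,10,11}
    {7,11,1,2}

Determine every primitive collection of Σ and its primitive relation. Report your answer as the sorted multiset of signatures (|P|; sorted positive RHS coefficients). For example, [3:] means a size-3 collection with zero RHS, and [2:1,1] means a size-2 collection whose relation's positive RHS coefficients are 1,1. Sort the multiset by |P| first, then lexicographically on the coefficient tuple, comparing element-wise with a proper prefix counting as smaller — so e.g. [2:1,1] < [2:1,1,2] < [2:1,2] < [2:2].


The 25 primitive collections of Σ (r=11, n=4):

  P={1,5}:  v_{1} + v_{5} = 0  ⇒ sig = [2:]
  P={4,9}:  v_{4} + v_{9} = 0  ⇒ sig = [2:]
  P={2,5}:  v_{2} + v_{5} = v_{4} + v_{11}  ⇒ sig = [2:1,1]
  P={2,9}:  v_{2} + v_{9} = v_{1} + v_{11}  ⇒ sig = [2:1,1]
  P={3,11}:  v_{3} + v_{11} = v_{4} + v_{6}  ⇒ sig = [2:1,1]
  P={6,11}:  v_{6} + v_{11} = v_{4} + v_{5}  ⇒ sig = [2:1,1]
  P={8,10}:  v_{8} + v_{10} = v_{4} + v_{5}  ⇒ sig = [2:1,1]
  P={1,6}:  v_{1} + v_{6} = v_{4} + v_{7} + v_{10}  ⇒ sig = [2:1,1,1]
  P={1,8}:  v_{1} + v_{8} = v_{4} + v_{7} + v_{11}  ⇒ sig = [2:1,1,1]
  P={3,9}:  v_{3} + v_{9} = v_{6} + v_{7} + v_{10}  ⇒ sig = [2:1,1,1]
  P={6,9}:  v_{6} + v_{9} = v_{5} + v_{7} + v_{10}  ⇒ sig = [2:1,1,1]
  P={8,9}:  v_{8} + v_{9} = v_{5} + v_{7} + v_{11}  ⇒ sig = [2:1,1,1]
  P={3,8}:  v_{3} + v_{8} = 2·v_{4} + v_{5} + v_{6} + v_{7}  ⇒ sig = [2:1,1,1,2]
  P={2,3}:  v_{2} + v_{3} = 3·v_{4} + v_{7} + v_{10}  ⇒ sig = [2:1,1,3]
  P={2,8}:  v_{2} + v_{8} = 2·v_{4} + v_{7} + 2·v_{11}  ⇒ sig = [2:1,2,2]
  P={6,8}:  v_{6} + v_{8} = 2·v_{4} + 2·v_{5} + v_{7}  ⇒ sig = [2:1,2,2]
  P={2,6}:  v_{2} + v_{6} = 2·v_{4}  ⇒ sig = [2:2]
  P={3,5}:  v_{3} + v_{5} = 2·v_{6}  ⇒ sig = [2:2]
  P={1,3}:  v_{1} + v_{3} = 2·v_{4} + 2·v_{7} + 2·v_{10}  ⇒ sig = [2:2,2,2]
  P={7,10,11}:  v_{7} + v_{10} + v_{11} = 0  ⇒ sig = [3:]
  P={1,4,11}:  v_{1} + v_{4} + v_{11} = v_{2}  ⇒ sig = [3:1]
  P={2,7,10}:  v_{2} + v_{7} + v_{10} = v_{1} + v_{4}  ⇒ sig = [3:1,1]
  P={4,5,7,10}:  v_{4} + v_{5} + v_{7} + v_{10} = v_{6}  ⇒ sig = [4:1]
  P={4,5,7,11}:  v_{4} + v_{5} + v_{7} + v_{11} = v_{8}  ⇒ sig = [4:1]
  P={4,6,7,10}:  v_{4} + v_{6} + v_{7} + v_{10} = v_{3}  ⇒ sig = [4:1]

Hence PRS(X_Σ) =
    |P|=2: 19 collections, coeffs (), (), (1,1), (1,1), (1,1), (1,1), (1,1), (1,1,1), (1,1,1), (1,1,1), (1,1,1), (1,1,1), (1,1,1,2), (1,1,3), (1,2,2), (1,2,2), (2), (2), (2,2,2)
    |P|=3: 3 collections, coeffs (), (1), (1,1)
    |P|=4: 3 collections, coeffs (1), (1), (1)


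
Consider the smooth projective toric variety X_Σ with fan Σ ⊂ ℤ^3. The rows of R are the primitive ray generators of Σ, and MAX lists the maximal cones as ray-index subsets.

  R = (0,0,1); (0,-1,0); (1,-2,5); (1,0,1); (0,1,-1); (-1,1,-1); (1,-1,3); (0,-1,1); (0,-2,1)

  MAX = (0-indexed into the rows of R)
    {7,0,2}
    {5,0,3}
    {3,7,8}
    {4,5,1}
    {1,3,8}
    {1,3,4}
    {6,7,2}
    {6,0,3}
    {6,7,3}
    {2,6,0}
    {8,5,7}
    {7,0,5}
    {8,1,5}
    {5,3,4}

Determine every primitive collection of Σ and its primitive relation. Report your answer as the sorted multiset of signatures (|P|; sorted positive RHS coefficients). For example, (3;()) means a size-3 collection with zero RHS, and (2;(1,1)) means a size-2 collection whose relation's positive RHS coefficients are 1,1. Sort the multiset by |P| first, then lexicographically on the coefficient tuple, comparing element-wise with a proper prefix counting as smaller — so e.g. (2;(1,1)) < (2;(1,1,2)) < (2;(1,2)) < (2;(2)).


20 minimal non-faces of Δ(Σ) (on 9 rays):

  P={4,7}:  v_{4} + v_{7} = 0  so sig = (2;())
  P={0,1}:  v_{0} + v_{1} = v_{7}  so sig = (2;(1))
  P={1,7}:  v_{1} + v_{7} = v_{8}  so sig = (2;(1))
  P={4,8}:  v_{4} + v_{8} = v_{1}  so sig = (2;(1))
  P={0,4}:  v_{0} + v_{4} = v_{3} + v_{5}  so sig = (2;(1,1))
  P={2,4}:  v_{2} + v_{4} = v_{0} + v_{6}  so sig = (2;(1,1))
  P={4,6}:  v_{4} + v_{6} = v_{0} + v_{3}  so sig = (2;(1,1))
  P={1,2}:  v_{1} + v_{2} = v_{6} + 2·v_{7}  so sig = (2;(1,2))
  P={1,6}:  v_{1} + v_{6} = v_{3} + 2·v_{7}  so sig = (2;(1,2))
  P={2,5}:  v_{2} + v_{5} = 3·v_{0} + v_{7}  so sig = (2;(1,3))
  P={2,8}:  v_{2} + v_{8} = v_{6} + 3·v_{7}  so sig = (2;(1,3))
  P={6,8}:  v_{6} + v_{8} = v_{3} + 3·v_{7}  so sig = (2;(1,3))
  P={0,8}:  v_{0} + v_{8} = 2·v_{7}  so sig = (2;(2))
  P={2,3}:  v_{2} + v_{3} = 2·v_{6}  so sig = (2;(2))
  P={5,6}:  v_{5} + v_{6} = 2·v_{0}  so sig = (2;(2))
  P={1,3,5}:  v_{1} + v_{3} + v_{5} = 0  so sig = (3;())
  P={0,3,7}:  v_{0} + v_{3} + v_{7} = v_{6}  so sig = (3;(1))
  P={0,6,7}:  v_{0} + v_{6} + v_{7} = v_{2}  so sig = (3;(1))
  P={3,5,7}:  v_{3} + v_{5} + v_{7} = v_{0}  so sig = (3;(1))
  P={3,5,8}:  v_{3} + v_{5} + v_{8} = v_{7}  so sig = (3;(1))

Sorted signature multiset PRS(X):
    (2;())
    (2;(1))
    (2;(1))
    (2;(1))
    (2;(1,1))
    (2;(1,1))
    (2;(1,1))
    (2;(1,2))
    (2;(1,2))
    (2;(1,3))
    (2;(1,3))
    (2;(1,3))
    (2;(2))
    (2;(2))
    (2;(2))
    (3;())
    (3;(1))
    (3;(1))
    (3;(1))
    (3;(1))


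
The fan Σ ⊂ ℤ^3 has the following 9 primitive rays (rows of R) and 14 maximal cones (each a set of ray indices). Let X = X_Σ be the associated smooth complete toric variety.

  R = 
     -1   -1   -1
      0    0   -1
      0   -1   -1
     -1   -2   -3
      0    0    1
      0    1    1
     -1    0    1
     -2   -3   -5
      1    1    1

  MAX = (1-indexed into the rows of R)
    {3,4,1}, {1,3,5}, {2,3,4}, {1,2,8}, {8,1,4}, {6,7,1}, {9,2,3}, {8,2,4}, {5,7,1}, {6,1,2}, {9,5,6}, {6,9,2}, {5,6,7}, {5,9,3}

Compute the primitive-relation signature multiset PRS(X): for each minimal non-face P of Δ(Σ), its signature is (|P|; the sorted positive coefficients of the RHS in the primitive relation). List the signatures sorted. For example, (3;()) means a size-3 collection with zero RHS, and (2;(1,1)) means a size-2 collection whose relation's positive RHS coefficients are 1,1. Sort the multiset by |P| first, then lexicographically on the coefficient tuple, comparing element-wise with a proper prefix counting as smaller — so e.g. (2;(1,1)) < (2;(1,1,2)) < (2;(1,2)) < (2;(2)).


18 collections generate NE(X_Σ); each relation:

  • {1,9}:  v_{1} + v_{9} = 0  ⇒ sig = (2;())
  • {2,5}:  v_{2} + v_{5} = 0  ⇒ sig = (2;())
  • {3,6}:  v_{3} + v_{6} = 0  ⇒ sig = (2;())
  • {2,7}:  v_{2} + v_{7} = v_{1} + v_{6}  ⇒ sig = (2;(1,1))
  • {3,7}:  v_{3} + v_{7} = v_{1} + v_{5}  ⇒ sig = (2;(1,1))
  • {4,5}:  v_{4} + v_{5} = v_{1} + v_{3}  ⇒ sig = (2;(1,1))
  • {4,6}:  v_{4} + v_{6} = v_{1} + v_{2}  ⇒ sig = (2;(1,1))
  • {4,9}:  v_{4} + v_{9} = v_{2} + v_{3}  ⇒ sig = (2;(1,1))
  • {5,8}:  v_{5} + v_{8} = v_{1} + v_{4}  ⇒ sig = (2;(1,1))
  • {7,9}:  v_{7} + v_{9} = v_{5} + v_{6}  ⇒ sig = (2;(1,1))
  • {8,9}:  v_{8} + v_{9} = v_{2} + v_{4}  ⇒ sig = (2;(1,1))
  • {7,8}:  v_{7} + v_{8} = 3·v_{1} + v_{2}  ⇒ sig = (2;(1,3))
  • {3,8}:  v_{3} + v_{8} = 2·v_{4}  ⇒ sig = (2;(2))
  • {4,7}:  v_{4} + v_{7} = 2·v_{1}  ⇒ sig = (2;(2))
  • {6,8}:  v_{6} + v_{8} = 2·v_{1} + 2·v_{2}  ⇒ sig = (2;(2,2))
  • {1,2,3}:  v_{1} + v_{2} + v_{3} = v_{4}  ⇒ sig = (3;(1))
  • {1,2,4}:  v_{1} + v_{2} + v_{4} = v_{8}  ⇒ sig = (3;(1))
  • {1,5,6}:  v_{1} + v_{5} + v_{6} = v_{7}  ⇒ sig = (3;(1))

Sorted signature multiset PRS(X):
{ (2;()) ×3,  (2;(1,1)) ×8,  (2;(1,3)),  (2;(2)) ×2,  (2;(2,2)),  (3;(1)) ×3 }


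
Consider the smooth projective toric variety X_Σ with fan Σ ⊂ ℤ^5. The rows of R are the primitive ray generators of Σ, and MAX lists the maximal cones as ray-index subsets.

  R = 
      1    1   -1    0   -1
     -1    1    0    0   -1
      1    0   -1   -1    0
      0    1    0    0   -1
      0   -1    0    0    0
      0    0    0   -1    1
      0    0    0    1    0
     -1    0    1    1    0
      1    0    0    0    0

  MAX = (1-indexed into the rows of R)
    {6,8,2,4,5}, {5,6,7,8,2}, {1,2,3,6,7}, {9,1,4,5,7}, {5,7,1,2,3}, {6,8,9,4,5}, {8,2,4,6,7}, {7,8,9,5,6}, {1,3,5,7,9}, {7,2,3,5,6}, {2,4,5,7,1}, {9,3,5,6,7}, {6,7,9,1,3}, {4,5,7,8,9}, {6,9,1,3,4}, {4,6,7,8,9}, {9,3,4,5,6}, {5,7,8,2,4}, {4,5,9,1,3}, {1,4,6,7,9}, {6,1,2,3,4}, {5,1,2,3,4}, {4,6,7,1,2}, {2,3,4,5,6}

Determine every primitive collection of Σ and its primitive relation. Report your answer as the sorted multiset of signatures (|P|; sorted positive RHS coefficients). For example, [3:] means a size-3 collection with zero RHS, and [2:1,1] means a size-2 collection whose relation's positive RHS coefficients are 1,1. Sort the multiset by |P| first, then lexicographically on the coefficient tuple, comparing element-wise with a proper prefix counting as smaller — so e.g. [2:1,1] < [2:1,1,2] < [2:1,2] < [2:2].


|primitive collections| = 6. Relations:

  • {3,8}:  v_{3} + v_{8} = 0  ⟹  sig = [2:]
  • {2,9}:  v_{2} + v_{9} = v_{4}  ⟹  sig = [2:1]
  • {1,8}:  v_{1} + v_{8} = v_{4} + v_{7}  ⟹  sig = [2:1,1]
  • {1,5,6}:  v_{1} + v_{5} + v_{6} = v_{3}  ⟹  sig = [3:1]
  • {3,4,7}:  v_{3} + v_{4} + v_{7} = v_{1}  ⟹  sig = [3:1]
  • {4,5,6,7}:  v_{4} + v_{5} + v_{6} + v_{7} = 0  ⟹  sig = [4:]

Signatures (|P|; sorted positive RHS coefficients), sorted:
    |P|=2: 3 collections, coeffs (), (1), (1,1)
    |P|=3: 2 collections, coeffs (1), (1)
    |P|=4: 1 collection, coeffs ()


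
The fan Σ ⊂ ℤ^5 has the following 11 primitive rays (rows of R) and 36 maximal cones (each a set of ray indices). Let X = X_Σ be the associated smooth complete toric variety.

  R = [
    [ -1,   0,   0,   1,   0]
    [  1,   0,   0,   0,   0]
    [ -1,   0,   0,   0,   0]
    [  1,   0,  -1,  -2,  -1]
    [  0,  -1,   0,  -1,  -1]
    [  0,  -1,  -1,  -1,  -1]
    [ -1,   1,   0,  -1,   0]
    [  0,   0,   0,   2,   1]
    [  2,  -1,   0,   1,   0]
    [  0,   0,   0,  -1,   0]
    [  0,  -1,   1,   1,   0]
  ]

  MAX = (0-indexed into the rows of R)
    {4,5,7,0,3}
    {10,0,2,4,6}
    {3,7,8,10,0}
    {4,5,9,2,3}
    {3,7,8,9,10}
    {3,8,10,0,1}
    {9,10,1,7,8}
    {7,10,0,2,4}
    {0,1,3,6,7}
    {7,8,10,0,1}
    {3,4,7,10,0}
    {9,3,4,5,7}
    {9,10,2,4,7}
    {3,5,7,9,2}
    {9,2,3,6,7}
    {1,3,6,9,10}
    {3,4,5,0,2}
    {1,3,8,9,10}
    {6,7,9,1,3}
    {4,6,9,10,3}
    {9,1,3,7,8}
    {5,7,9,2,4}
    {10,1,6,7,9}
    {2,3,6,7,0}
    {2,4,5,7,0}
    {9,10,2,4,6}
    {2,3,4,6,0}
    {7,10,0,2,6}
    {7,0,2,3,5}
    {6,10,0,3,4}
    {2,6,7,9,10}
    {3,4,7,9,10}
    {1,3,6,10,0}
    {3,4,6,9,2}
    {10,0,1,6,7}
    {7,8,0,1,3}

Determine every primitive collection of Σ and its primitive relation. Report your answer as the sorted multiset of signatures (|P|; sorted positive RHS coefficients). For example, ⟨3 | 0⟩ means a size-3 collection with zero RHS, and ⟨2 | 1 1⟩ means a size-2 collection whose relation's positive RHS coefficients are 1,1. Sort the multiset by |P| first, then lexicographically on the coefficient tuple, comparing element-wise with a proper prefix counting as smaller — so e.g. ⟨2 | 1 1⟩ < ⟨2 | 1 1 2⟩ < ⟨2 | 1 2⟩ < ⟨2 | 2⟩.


15 minimal non-faces of Δ(Σ) (on 11 rays):

  P = {1,2}:  v_{1} + v_{2} = 0  ⇒ sig = ⟨2 | 0⟩
  P = {0,9}:  v_{0} + v_{9} = v_{2}  ⇒ sig = ⟨2 | 1⟩
  P = {6,8}:  v_{6} + v_{8} = v_{1}  ⇒ sig = ⟨2 | 1⟩
  P = {1,4}:  v_{1} + v_{4} = v_{3} + v_{10}  ⇒ sig = ⟨2 | 1 1⟩
  P = {1,5}:  v_{1} + v_{5} = v_{3} + v_{4} + v_{7}  ⇒ sig = ⟨2 | 1 1 1⟩
  P = {2,8}:  v_{2} + v_{8} = v_{3} + v_{7} + v_{10}  ⇒ sig = ⟨2 | 1 1 1⟩
  P = {5,8}:  v_{5} + v_{8} = 2·v_{3} + v_{4} + 2·v_{7} + v_{10}  ⇒ sig = ⟨2 | 1 1 2 2⟩
  P = {5,6}:  v_{5} + v_{6} = 2·v_{2} + v_{3}  ⇒ sig = ⟨2 | 1 2⟩
  P = {5,10}:  v_{5} + v_{10} = 2·v_{4} + v_{7}  ⇒ sig = ⟨2 | 1 2⟩
  P = {4,8}:  v_{4} + v_{8} = 2·v_{3} + v_{7} + 2·v_{10}  ⇒ sig = ⟨2 | 1 2 2⟩
  P = {2,3,10}:  v_{2} + v_{3} + v_{10} = v_{4}  ⇒ sig = ⟨3 | 1⟩
  P = {4,6,7}:  v_{4} + v_{6} + v_{7} = v_{2}  ⇒ sig = ⟨3 | 1⟩
  P = {3,6,7,10}:  v_{3} + v_{6} + v_{7} + v_{10} = 0  ⇒ sig = ⟨4 | 0⟩
  P = {1,3,7,10}:  v_{1} + v_{3} + v_{7} + v_{10} = v_{8}  ⇒ sig = ⟨4 | 1⟩
  P = {2,3,4,7}:  v_{2} + v_{3} + v_{4} + v_{7} = v_{5}  ⇒ sig = ⟨4 | 1⟩

Signatures (|P|; sorted positive RHS coefficients), sorted:
    ⟨2 | 0⟩
    ⟨2 | 1⟩
    ⟨2 | 1⟩
    ⟨2 | 1 1⟩
    ⟨2 | 1 1 1⟩
    ⟨2 | 1 1 1⟩
    ⟨2 | 1 1 2 2⟩
    ⟨2 | 1 2⟩
    ⟨2 | 1 2⟩
    ⟨2 | 1 2 2⟩
    ⟨3 | 1⟩
    ⟨3 | 1⟩
    ⟨4 | 0⟩
    ⟨4 | 1⟩
    ⟨4 | 1⟩


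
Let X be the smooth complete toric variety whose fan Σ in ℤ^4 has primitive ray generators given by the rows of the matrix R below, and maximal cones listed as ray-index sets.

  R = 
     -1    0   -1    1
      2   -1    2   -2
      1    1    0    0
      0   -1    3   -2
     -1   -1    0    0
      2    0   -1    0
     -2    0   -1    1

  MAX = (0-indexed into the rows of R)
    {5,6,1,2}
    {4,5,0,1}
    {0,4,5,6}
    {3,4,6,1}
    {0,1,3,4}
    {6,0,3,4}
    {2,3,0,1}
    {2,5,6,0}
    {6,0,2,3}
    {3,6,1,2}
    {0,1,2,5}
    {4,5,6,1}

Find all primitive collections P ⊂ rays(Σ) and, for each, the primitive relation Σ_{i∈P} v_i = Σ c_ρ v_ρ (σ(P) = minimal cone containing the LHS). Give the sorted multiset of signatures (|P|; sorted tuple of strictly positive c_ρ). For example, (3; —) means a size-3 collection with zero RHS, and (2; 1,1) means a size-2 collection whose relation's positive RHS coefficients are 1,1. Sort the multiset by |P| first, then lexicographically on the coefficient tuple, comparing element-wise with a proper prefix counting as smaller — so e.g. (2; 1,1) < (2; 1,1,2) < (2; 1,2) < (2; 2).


3 minimal non-faces of Δ(Σ) (on 7 rays):

  • {2,4}:  v_{2} + v_{4} = 0 ; sig = (2; —)
  • {3,5}:  v_{3} + v_{5} = v_{1} ; sig = (2; 1)
  • {0,1,6}:  v_{0} + v_{1} + v_{6} = v_{4} ; sig = (3; 1)

Hence PRS(X_Σ) =
    |P|=2: 2 collections, coeffs (), (1)
    |P|=3: 1 collection, coeffs (1)


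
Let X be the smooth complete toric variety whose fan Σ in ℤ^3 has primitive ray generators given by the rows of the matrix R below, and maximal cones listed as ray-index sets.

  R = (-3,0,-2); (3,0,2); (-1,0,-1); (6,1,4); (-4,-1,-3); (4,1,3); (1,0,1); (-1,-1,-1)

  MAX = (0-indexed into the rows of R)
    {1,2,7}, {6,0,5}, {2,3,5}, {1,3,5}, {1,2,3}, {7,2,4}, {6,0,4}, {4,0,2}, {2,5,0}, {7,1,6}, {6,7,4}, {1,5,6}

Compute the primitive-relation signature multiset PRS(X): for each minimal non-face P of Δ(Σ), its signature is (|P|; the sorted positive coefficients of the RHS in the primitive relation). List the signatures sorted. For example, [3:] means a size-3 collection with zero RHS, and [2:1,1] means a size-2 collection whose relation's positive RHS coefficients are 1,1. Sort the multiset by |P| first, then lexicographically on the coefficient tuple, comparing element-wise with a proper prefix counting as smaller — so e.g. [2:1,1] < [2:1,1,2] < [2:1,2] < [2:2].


11 minimal non-faces of Δ(Σ) (on 8 rays):

  P={0,1}:  v_{0} + v_{1} = 0  ⟹  sig = [2:]
  P={2,6}:  v_{2} + v_{6} = 0  ⟹  sig = [2:]
  P={4,5}:  v_{4} + v_{5} = 0  ⟹  sig = [2:]
  P={0,7}:  v_{0} + v_{7} = v_{4}  ⟹  sig = [2:1]
  P={1,4}:  v_{1} + v_{4} = v_{7}  ⟹  sig = [2:1]
  P={5,7}:  v_{5} + v_{7} = v_{1}  ⟹  sig = [2:1]
  P={0,3}:  v_{0} + v_{3} = v_{2} + v_{5}  ⟹  sig = [2:1,1]
  P={3,4}:  v_{3} + v_{4} = v_{1} + v_{2}  ⟹  sig = [2:1,1]
  P={3,6}:  v_{3} + v_{6} = v_{1} + v_{5}  ⟹  sig = [2:1,1]
  P={3,7}:  v_{3} + v_{7} = 2·v_{1} + v_{2}  ⟹  sig = [2:1,2]
  P={1,2,5}:  v_{1} + v_{2} + v_{5} = v_{3}  ⟹  sig = [3:1]

Hence PRS(X_Σ) =
    |P|=2: 10 collections, coeffs (), (), (), (1), (1), (1), (1,1), (1,1), (1,1), (1,2)
    |P|=3: 1 collection, coeffs (1)


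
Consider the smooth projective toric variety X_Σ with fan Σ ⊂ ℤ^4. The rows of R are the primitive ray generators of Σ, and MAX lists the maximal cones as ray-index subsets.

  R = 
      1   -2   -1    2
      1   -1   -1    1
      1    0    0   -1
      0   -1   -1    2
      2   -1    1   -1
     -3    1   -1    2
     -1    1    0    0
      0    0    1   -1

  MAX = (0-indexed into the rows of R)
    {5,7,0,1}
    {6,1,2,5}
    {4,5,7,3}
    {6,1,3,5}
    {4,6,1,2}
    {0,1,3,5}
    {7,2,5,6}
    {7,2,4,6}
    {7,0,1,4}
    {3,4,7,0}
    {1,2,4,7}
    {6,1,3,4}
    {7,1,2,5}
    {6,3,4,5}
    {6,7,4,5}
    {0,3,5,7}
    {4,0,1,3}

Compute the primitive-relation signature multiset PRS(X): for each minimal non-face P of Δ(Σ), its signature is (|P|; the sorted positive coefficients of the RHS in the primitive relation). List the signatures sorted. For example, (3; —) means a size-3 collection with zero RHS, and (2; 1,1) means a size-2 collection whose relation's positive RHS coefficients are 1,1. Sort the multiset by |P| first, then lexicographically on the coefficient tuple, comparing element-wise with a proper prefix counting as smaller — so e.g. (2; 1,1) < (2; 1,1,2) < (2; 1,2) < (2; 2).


The 9 primitive collections of Σ (r=8, n=4):

  {0,6}:  v_{0} + v_{6} = v_{3}  so sig = (2; 1)
  {2,3}:  v_{2} + v_{3} = v_{1}  so sig = (2; 1)
  {0,2}:  v_{0} + v_{2} = 2·v_{1} + v_{7}  so sig = (2; 1,2)
  {1,6,7}:  v_{1} + v_{6} + v_{7} = 0  so sig = (3; —)
  {2,4,5}:  v_{2} + v_{4} + v_{5} = 0  so sig = (3; —)
  {1,3,7}:  v_{1} + v_{3} + v_{7} = v_{0}  so sig = (3; 1)
  {1,4,5}:  v_{1} + v_{4} + v_{5} = v_{3}  so sig = (3; 1)
  {3,6,7}:  v_{3} + v_{6} + v_{7} = v_{4} + v_{5}  so sig = (3; 1,1)
  {0,4,5}:  v_{0} + v_{4} + v_{5} = 2·v_{3} + v_{7}  so sig = (3; 1,2)

Hence PRS(X_Σ) =
{ (2; 1) ×2,  (2; 1,2),  (3; —) ×2,  (3; 1) ×2,  (3; 1,1),  (3; 1,2) }


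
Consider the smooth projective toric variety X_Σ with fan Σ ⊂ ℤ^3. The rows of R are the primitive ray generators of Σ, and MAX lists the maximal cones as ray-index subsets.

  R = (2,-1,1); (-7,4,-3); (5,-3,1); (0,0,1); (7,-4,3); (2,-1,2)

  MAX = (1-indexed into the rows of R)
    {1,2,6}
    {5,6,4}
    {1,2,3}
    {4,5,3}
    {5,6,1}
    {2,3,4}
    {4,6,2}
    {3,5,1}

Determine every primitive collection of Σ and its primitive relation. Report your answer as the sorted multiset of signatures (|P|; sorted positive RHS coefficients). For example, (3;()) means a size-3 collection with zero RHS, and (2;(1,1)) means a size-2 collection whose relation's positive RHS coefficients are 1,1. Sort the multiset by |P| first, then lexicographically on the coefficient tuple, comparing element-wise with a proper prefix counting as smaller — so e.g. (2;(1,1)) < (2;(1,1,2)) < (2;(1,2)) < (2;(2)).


|primitive collections| = 3. Relations:

  P={2,5}:  v_{2} + v_{5} = 0  →  sig = (2;())
  P={1,4}:  v_{1} + v_{4} = v_{6}  →  sig = (2;(1))
  P={3,6}:  v_{3} + v_{6} = v_{5}  →  sig = (2;(1))

so the primitive-relation signature multiset is
    |P|=2: 3 collections, coeffs (), (1), (1)


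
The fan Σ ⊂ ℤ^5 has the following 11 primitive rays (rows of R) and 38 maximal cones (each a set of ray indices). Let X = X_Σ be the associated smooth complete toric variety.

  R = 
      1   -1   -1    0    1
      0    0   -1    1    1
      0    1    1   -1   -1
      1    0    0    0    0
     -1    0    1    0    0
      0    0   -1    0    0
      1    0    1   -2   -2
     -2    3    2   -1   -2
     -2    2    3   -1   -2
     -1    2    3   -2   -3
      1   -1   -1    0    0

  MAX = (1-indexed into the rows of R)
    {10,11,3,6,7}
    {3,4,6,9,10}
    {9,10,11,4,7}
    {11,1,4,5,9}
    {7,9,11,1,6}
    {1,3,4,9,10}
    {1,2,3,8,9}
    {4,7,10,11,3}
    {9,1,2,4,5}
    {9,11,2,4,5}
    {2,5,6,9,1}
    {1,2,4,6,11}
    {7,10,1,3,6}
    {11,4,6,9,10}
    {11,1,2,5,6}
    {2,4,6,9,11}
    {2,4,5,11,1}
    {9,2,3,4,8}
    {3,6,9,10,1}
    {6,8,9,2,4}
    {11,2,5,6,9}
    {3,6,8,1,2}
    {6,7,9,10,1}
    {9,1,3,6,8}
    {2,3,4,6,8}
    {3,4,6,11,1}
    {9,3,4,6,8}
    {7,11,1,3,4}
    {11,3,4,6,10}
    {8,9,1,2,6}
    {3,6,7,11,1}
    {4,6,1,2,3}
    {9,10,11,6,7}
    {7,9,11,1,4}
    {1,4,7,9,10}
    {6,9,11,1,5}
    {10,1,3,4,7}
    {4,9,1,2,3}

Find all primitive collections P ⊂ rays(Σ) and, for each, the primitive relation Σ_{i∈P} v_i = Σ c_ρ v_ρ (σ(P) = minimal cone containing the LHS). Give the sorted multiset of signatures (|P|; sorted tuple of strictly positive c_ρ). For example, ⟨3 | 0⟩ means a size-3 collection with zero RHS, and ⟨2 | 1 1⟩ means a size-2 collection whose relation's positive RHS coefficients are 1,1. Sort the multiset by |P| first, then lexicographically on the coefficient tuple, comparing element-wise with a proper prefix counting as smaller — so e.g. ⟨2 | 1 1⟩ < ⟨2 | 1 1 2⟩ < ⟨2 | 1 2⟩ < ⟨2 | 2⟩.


20 collections generate NE(X_Σ); each relation:

  • {2,7}:  v_{2} + v_{7} = v_{3} + v_{11}  ⇒ sig = ⟨2 | 1 1⟩
  • {3,5}:  v_{3} + v_{5} = v_{1} + v_{9}  ⇒ sig = ⟨2 | 1 1⟩
  • {2,10}:  v_{2} + v_{10} = v_{4} + v_{6} + v_{9}  ⇒ sig = ⟨2 | 1 1 1⟩
  • {7,8}:  v_{7} + v_{8} = v_{3} + v_{6} + v_{10}  ⇒ sig = ⟨2 | 1 1 1⟩
  • {5,8}:  v_{5} + v_{8} = v_{1} + v_{2} + v_{6} + 2·v_{9}  ⇒ sig = ⟨2 | 1 1 1 2⟩
  • {5,10}:  v_{5} + v_{10} = v_{1} + 2·v_{9} + v_{11}  ⇒ sig = ⟨2 | 1 1 2⟩
  • {8,11}:  v_{8} + v_{11} = v_{4} + 2·v_{6} + v_{9}  ⇒ sig = ⟨2 | 1 1 2⟩
  • {8,10}:  v_{8} + v_{10} = v_{3} + v_{4} + 2·v_{6} + 2·v_{9}  ⇒ sig = ⟨2 | 1 1 2 2⟩
  • {5,7}:  v_{5} + v_{7} = 2·v_{1} + 2·v_{9} + 2·v_{11}  ⇒ sig = ⟨2 | 2 2 2⟩
  • {4,5,6}:  v_{4} + v_{5} + v_{6} = 0  ⇒ sig = ⟨3 | 0⟩
  • {1,10,11}:  v_{1} + v_{10} + v_{11} = v_{7}  ⇒ sig = ⟨3 | 1⟩
  • {3,9,11}:  v_{3} + v_{9} + v_{11} = v_{10}  ⇒ sig = ⟨3 | 1⟩
  • {2,3,11}:  v_{2} + v_{3} + v_{11} = v_{4} + v_{6}  ⇒ sig = ⟨3 | 1 1⟩
  • {1,4,8}:  v_{1} + v_{4} + v_{8} = v_{2} + 2·v_{3}  ⇒ sig = ⟨3 | 1 2⟩
  • {3,7,9}:  v_{3} + v_{7} + v_{9} = v_{1} + 2·v_{10}  ⇒ sig = ⟨3 | 1 2⟩
  • {4,6,7}:  v_{4} + v_{6} + v_{7} = 2·v_{3} + 2·v_{11}  ⇒ sig = ⟨3 | 2 2⟩
  • {1,2,9,11}:  v_{1} + v_{2} + v_{9} + v_{11} = 0  ⇒ sig = ⟨4 | 0⟩
  • {1,4,6,9}:  v_{1} + v_{4} + v_{6} + v_{9} = v_{3}  ⇒ sig = ⟨4 | 1⟩
  • {2,3,6,9}:  v_{2} + v_{3} + v_{6} + v_{9} = v_{8}  ⇒ sig = ⟨4 | 1⟩
  • {1,4,6,10}:  v_{1} + v_{4} + v_{6} + v_{10} = 2·v_{3} + v_{11}  ⇒ sig = ⟨4 | 1 2⟩

so the primitive-relation signature multiset is
{ ⟨2 | 1 1⟩ ×2,  ⟨2 | 1 1 1⟩ ×2,  ⟨2 | 1 1 1 2⟩,  ⟨2 | 1 1 2⟩ ×2,  ⟨2 | 1 1 2 2⟩,  ⟨2 | 2 2 2⟩,  ⟨3 | 0⟩,  ⟨3 | 1⟩ ×2,  ⟨3 | 1 1⟩,  ⟨3 | 1 2⟩ ×2,  ⟨3 | 2 2⟩,  ⟨4 | 0⟩,  ⟨4 | 1⟩ ×2,  ⟨4 | 1 2⟩ }


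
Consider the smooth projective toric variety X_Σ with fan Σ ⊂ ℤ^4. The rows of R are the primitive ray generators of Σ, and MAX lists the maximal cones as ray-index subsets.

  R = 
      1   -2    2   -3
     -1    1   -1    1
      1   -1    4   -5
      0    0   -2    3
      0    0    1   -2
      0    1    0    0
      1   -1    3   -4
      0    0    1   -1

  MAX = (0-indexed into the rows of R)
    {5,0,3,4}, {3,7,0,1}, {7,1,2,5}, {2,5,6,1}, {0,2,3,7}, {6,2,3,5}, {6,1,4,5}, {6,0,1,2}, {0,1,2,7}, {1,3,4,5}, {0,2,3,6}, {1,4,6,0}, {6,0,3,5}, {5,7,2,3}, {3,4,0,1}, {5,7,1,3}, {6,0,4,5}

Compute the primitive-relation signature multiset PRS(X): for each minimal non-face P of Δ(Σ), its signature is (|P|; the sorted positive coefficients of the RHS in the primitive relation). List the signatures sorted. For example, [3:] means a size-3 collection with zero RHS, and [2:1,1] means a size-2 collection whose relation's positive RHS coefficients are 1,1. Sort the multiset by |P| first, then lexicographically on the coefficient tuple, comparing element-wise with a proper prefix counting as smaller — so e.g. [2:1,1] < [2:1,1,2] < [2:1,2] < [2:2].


Δ(Σ) — 8 vertices, 9 min non-faces:

  {6,7}:  v_{6} + v_{7} = v_{2}  so sig = [2:1]
  {4,7}:  v_{4} + v_{7} = v_{1} + v_{6}  so sig = [2:1,1]
  {2,4}:  v_{2} + v_{4} = v_{1} + 2·v_{6}  so sig = [2:1,2]
  {1,3,6}:  v_{1} + v_{3} + v_{6} = 0  so sig = [3:]
  {0,1,5}:  v_{0} + v_{1} + v_{5} = v_{4}  so sig = [3:1]
  {0,5,7}:  v_{0} + v_{5} + v_{7} = v_{6}  so sig = [3:1]
  {1,2,3}:  v_{1} + v_{2} + v_{3} = v_{7}  so sig = [3:1]
  {3,4,6}:  v_{3} + v_{4} + v_{6} = v_{0} + v_{5}  so sig = [3:1,1]
  {0,2,5}:  v_{0} + v_{2} + v_{5} = 2·v_{6}  so sig = [3:2]

Signatures (|P|; sorted positive RHS coefficients), sorted:
    |P|=2: 3 collections, coeffs (1), (1,1), (1,2)
    |P|=3: 6 collections, coeffs (), (1), (1), (1), (1,1), (2)
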